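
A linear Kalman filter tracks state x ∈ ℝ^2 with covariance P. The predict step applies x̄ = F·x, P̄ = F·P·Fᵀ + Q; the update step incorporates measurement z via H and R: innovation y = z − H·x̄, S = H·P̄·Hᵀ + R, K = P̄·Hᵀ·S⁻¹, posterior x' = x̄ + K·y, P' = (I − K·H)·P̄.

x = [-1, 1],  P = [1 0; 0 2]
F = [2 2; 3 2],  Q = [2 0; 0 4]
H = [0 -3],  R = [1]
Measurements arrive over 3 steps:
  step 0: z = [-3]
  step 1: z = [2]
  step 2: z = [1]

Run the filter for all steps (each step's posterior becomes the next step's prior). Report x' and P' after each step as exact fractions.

step 0: x' = [126/95, 94/95], P' = [448/95 7/95; 7/95 21/190]
step 1: x' = [22664/40937, -26662/40937], P' = [153568/40937 2800/40937; 2800/40937 4538/40937]
step 2: x' = [-1767860/2883889, -4778168/14419445], P' = [10734666/2883889 193512/2883889; 193512/2883889 1597612/14419445]

step 0: x̄ = F·x = [0, -1]
step 0: P̄ = F·P·Fᵀ + Q = [14 14; 14 21]
step 0: y = z − H·x̄ = [-6]
step 0: S = H·P̄·Hᵀ + R = [190]
step 0: K = P̄·Hᵀ·S⁻¹ = [-21/95; -63/190]
step 0: x' = x̄ + K·y = [126/95, 94/95]
step 0: P' = (I − K·H)·P̄ = [448/95 7/95; 7/95 21/190]
step 1: x̄ = F·x = [88/19, 566/95]
step 1: P̄ = F·P·Fᵀ + Q = [416/19 560/19; 560/19 4538/95]
step 1: y = z − H·x̄ = [1888/95]
step 1: S = H·P̄·Hᵀ + R = [40937/95]
step 1: K = P̄·Hᵀ·S⁻¹ = [-8400/40937; -13614/40937]
step 1: x' = x̄ + K·y = [22664/40937, -26662/40937]
step 1: P' = (I − K·H)·P̄ = [153568/40937 2800/40937; 2800/40937 4538/40937]
step 2: x̄ = F·x = [-7996/40937, 14668/40937]
step 2: P̄ = F·P·Fᵀ + Q = [736698/40937 967560/40937; 967560/40937 1597612/40937]
step 2: y = z − H·x̄ = [84941/40937]
step 2: S = H·P̄·Hᵀ + R = [14419445/40937]
step 2: K = P̄·Hᵀ·S⁻¹ = [-580536/2883889; -4792836/14419445]
step 2: x' = x̄ + K·y = [-1767860/2883889, -4778168/14419445]
step 2: P' = (I − K·H)·P̄ = [10734666/2883889 193512/2883889; 193512/2883889 1597612/14419445]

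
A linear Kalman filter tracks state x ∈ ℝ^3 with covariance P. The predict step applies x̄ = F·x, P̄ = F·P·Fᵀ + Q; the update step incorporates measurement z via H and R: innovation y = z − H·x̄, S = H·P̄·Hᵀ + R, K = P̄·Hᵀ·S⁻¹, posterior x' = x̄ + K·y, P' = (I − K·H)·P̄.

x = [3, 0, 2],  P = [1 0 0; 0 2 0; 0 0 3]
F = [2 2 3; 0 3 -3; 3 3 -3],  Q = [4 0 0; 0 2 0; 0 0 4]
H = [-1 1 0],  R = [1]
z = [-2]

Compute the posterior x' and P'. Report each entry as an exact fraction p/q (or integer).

x̄ = F·x = [12, -6, 3]
P̄ = F·P·Fᵀ + Q = [43 -15 -9; -15 47 45; -9 45 58]
y = z − H·x̄ = [16]
S = H·P̄·Hᵀ + R = [121]
K = P̄·Hᵀ·S⁻¹ = [-58/121; 62/121; 54/121]
x' = x̄ + K·y = [524/121, 266/121, 1227/121]
P' = (I − K·H)·P̄ = [1839/121 1781/121 2043/121; 1781/121 1843/121 2097/121; 2043/121 2097/121 4102/121]

x' = [524/121, 266/121, 1227/121]
P' = [1839/121 1781/121 2043/121; 1781/121 1843/121 2097/121; 2043/121 2097/121 4102/121]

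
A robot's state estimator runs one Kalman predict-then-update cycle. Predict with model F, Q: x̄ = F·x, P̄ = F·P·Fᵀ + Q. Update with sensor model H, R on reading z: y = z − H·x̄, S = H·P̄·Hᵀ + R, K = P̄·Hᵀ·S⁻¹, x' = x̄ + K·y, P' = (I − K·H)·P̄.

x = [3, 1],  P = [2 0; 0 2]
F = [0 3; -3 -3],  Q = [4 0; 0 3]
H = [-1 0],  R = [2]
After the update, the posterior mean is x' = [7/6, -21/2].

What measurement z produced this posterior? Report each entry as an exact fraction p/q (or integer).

z = [-1]

x̄ = F·x = [3, -12]
P̄ = F·P·Fᵀ + Q = [22 -18; -18 39]
S = H·P̄·Hᵀ + R = [24]
K = P̄·Hᵀ·S⁻¹ = [-11/12; 3/4]
x' − x̄ = [-11/6, 3/2] = K·y
y = (KᵀK)⁻¹·Kᵀ·(x' − x̄) = [2]
z = y + H·x̄ = [2] + [-3] = [-1]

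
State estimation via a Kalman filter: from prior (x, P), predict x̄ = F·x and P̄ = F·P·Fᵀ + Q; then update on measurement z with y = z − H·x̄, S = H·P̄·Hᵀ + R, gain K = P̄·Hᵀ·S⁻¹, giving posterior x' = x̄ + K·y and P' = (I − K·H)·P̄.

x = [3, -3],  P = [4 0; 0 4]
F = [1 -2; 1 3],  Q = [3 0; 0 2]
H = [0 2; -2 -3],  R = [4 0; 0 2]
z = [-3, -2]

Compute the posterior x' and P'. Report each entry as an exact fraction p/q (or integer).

x̄ = F·x = [9, -6]
P̄ = F·P·Fᵀ + Q = [23 -20; -20 42]
y = z − H·x̄ = [9, -2]
S = H·P̄·Hᵀ + R = [172 -172; -172 232]
K = P̄·Hᵀ·S⁻¹ = [-859/1290 -13/30; 587/1290 -1/30]
x' = x̄ + K·y = [4997/1290, -2371/1290]
P' = (I − K·H)·P̄ = [1568/645 -859/645; -859/645 587/645]

x' = [4997/1290, -2371/1290]
P' = [1568/645 -859/645; -859/645 587/645]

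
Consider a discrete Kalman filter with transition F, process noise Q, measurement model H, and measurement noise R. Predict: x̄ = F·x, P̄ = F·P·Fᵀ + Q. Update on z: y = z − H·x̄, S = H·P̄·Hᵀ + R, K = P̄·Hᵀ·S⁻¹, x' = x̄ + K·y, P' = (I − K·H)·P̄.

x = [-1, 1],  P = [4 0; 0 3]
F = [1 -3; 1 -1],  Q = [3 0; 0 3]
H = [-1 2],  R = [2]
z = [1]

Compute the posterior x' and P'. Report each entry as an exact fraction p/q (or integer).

x̄ = F·x = [-4, -2]
P̄ = F·P·Fᵀ + Q = [34 13; 13 10]
y = z − H·x̄ = [1]
S = H·P̄·Hᵀ + R = [24]
K = P̄·Hᵀ·S⁻¹ = [-1/3; 7/24]
x' = x̄ + K·y = [-13/3, -41/24]
P' = (I − K·H)·P̄ = [94/3 46/3; 46/3 191/24]

x' = [-13/3, -41/24]
P' = [94/3 46/3; 46/3 191/24]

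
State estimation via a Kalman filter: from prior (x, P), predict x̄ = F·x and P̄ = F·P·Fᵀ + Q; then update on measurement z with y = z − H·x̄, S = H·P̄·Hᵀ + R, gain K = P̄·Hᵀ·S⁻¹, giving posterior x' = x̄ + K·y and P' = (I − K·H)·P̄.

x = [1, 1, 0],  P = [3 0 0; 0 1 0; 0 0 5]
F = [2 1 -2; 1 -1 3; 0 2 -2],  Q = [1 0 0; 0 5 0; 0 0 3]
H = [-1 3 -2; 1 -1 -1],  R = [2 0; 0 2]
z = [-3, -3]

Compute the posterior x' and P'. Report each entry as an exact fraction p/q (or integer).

x̄ = F·x = [3, 0, 2]
P̄ = F·P·Fᵀ + Q = [34 -25 22; -25 54 -32; 22 -32 27]
y = z − H·x̄ = [4, -4]
S = H·P̄·Hᵀ + R = [1252 -232; -232 59]
K = P̄·Hᵀ·S⁻¹ = [-443/20044 2707/5011; 3905/20044 -153/5011; -971/5011 -1525/5011]
x' = x̄ + K·y = [3762/5011, 4517/5011, 12238/5011]
P' = (I − K·H)·P̄ = [213081/20044 119009/20044 18104/5011; 119009/20044 73457/20044 11694/5011; 18104/5011 11694/5011 9460/5011]

x' = [3762/5011, 4517/5011, 12238/5011]
P' = [213081/20044 119009/20044 18104/5011; 119009/20044 73457/20044 11694/5011; 18104/5011 11694/5011 9460/5011]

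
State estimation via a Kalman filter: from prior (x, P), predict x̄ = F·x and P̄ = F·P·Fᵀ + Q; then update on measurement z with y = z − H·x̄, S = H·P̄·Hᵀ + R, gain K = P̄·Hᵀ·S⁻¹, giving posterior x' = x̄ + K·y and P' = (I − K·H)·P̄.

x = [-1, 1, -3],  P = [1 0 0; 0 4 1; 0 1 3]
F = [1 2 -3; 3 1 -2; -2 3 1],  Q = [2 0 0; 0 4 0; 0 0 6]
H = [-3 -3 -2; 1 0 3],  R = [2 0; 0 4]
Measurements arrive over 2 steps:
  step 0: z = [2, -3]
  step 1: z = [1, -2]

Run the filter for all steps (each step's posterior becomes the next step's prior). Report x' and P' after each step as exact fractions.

step 0: x̄ = F·x = [10, 4, 2]
step 0: P̄ = F·P·Fᵀ + Q = [34 22 6; 22 25 -5; 6 -5 55]
step 0: y = z − H·x̄ = [48, -19]
step 0: S = H·P̄·Hᵀ + R = [1161 -519; -519 569]
step 0: K = P̄·Hᵀ·S⁻¹ = [-3143/16302 -459/5434; -3223/17784 -907/5928; 6113/97812 11657/32604]
step 0: x' = x̄ + K·y = [12773/5434, -3541/1976, -19489/10868]
step 0: P' = (I − K·H)·P̄ = [10022/2717 -1975/741 -10940/8151; -1975/741 20717/8892 3043/4446; -10940/8151 3043/4446 22597/24453]
step 1: x̄ = F·x = [22531/5434, 192281/21736, -258015/21736]
step 1: P̄ = F·P·Fᵀ + Q = [305746/24453 307759/24453 -188077/24453; 307759/24453 3971191/97812 -4740457/97812; -188077/24453 -4740457/97812 8226607/97812]
step 1: y = z − H·x̄ = [352921/21736, 640449/21736]
step 1: S = H·P̄·Hᵀ + R = [36095095/97812 -5782201/97812; -5782201/97812 71139847/97812]
step 1: K = P̄·Hᵀ·S⁻¹ = [-1080327871/6477645093 -181953853/6477645093; -2611636891/12955290186 -2577944383/12955290186; 358181890/6477645093 2207834617/6477645093]
step 1: x' = x̄ + K·y = [3956051279/6477645093, -3758154817/12955290186, -6022921202/6477645093]
step 1: P' = (I − K·H)·P̄ = [14374176314/6477645093 -10297959572/6477645093 -5033997242/6477645093; -10297959572/6477645093 10025822801/6477645093 1714023602/6477645093; -5033997242/6477645093 1714023602/6477645093 4621778570/6477645093]

step 0: x' = [12773/5434, -3541/1976, -19489/10868], P' = [10022/2717 -1975/741 -10940/8151; -1975/741 20717/8892 3043/4446; -10940/8151 3043/4446 22597/24453]
step 1: x' = [3956051279/6477645093, -3758154817/12955290186, -6022921202/6477645093], P' = [14374176314/6477645093 -10297959572/6477645093 -5033997242/6477645093; -10297959572/6477645093 10025822801/6477645093 1714023602/6477645093; -5033997242/6477645093 1714023602/6477645093 4621778570/6477645093]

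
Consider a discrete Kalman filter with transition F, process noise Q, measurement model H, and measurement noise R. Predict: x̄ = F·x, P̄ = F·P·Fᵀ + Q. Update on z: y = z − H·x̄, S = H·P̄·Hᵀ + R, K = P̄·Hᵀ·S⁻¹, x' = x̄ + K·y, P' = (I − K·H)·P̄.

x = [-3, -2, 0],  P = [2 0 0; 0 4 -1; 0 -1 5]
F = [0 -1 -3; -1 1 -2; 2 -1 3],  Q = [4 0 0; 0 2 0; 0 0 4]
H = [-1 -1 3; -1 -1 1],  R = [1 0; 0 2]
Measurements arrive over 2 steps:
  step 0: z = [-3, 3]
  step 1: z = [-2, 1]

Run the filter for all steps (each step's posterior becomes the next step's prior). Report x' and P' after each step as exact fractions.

step 0: x̄ = F·x = [2, 1, -4]
step 0: P̄ = F·P·Fᵀ + Q = [47 27 -41; 27 32 -43; -41 -43 67]
step 0: y = z − H·x̄ = [12, 10]
step 0: S = H·P̄·Hᵀ + R = [1241 670; 670 370]
step 0: K = P̄·Hᵀ·S⁻¹ = [32/79 -165/158; -122/1027 -311/5135; 428/1027 -3559/10270]
step 0: x' = x̄ + K·y = [-283/79, -1059/1027, -2531/1027]
step 0: P' = (I − K·H)·P̄ = [1059/158 -266/79 197/158; -266/79 17918/5135 6/5135; 197/158 6/5135 5699/10270]
step 1: x̄ = F·x = [8652/1027, 7682/1027, -13892/1027]
step 1: P̄ = F·P·Fᵀ + Q = [128279/10270 2181/10270 -4625/2054; 2181/10270 268339/10270 -80203/2054; -4625/2054 -80203/2054 139091/2054]
step 1: y = z − H·x̄ = [55956/1027, 31253/1027]
step 1: S = H·P̄·Hᵀ + R = [1843037/2054 836781/2054; 836781/2054 393051/2054]
step 1: K = P̄·Hᵀ·S⁻¹ = [1621930/3928123 -3759971/3928123; -560158/3928123 -149713/3928123; 1619626/3928123 -3630757/11784369]
step 1: x' = x̄ + K·y = [7042319/3928123, -5693613/3928123, -5157863/11784369]
step 1: P' = (I − K·H)·P̄ = [121976108/19640615 -61521718/19640615 4570936/3928123; -61521718/19640615 62367018/19640615 -130366/3928123; 4570936/3928123 -130366/3928123 6060196/11784369]

step 0: x' = [-283/79, -1059/1027, -2531/1027], P' = [1059/158 -266/79 197/158; -266/79 17918/5135 6/5135; 197/158 6/5135 5699/10270]
step 1: x' = [7042319/3928123, -5693613/3928123, -5157863/11784369], P' = [121976108/19640615 -61521718/19640615 4570936/3928123; -61521718/19640615 62367018/19640615 -130366/3928123; 4570936/3928123 -130366/3928123 6060196/11784369]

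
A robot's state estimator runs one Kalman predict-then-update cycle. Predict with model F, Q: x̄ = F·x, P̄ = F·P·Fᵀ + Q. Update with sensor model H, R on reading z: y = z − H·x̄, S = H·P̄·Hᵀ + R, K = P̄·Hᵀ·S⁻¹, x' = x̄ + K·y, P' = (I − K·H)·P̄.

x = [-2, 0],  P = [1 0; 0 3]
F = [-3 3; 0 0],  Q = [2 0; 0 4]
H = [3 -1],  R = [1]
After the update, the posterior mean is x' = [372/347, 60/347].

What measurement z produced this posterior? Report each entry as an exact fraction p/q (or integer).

z = [3]

x̄ = F·x = [6, 0]
P̄ = F·P·Fᵀ + Q = [38 0; 0 4]
S = H·P̄·Hᵀ + R = [347]
K = P̄·Hᵀ·S⁻¹ = [114/347; -4/347]
x' − x̄ = [-1710/347, 60/347] = K·y
y = (KᵀK)⁻¹·Kᵀ·(x' − x̄) = [-15]
z = y + H·x̄ = [-15] + [18] = [3]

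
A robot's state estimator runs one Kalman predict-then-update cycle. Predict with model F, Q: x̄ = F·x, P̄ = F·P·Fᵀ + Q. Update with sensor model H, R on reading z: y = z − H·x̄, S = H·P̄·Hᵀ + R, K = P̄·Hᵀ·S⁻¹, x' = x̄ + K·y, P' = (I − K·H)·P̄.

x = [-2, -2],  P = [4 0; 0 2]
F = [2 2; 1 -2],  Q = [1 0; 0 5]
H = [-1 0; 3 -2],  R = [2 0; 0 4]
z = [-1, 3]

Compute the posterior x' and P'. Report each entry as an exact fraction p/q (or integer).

x̄ = F·x = [-8, 2]
P̄ = F·P·Fᵀ + Q = [25 0; 0 17]
y = z − H·x̄ = [-9, 31]
S = H·P̄·Hᵀ + R = [27 -75; -75 297]
K = P̄·Hᵀ·S⁻¹ = [-100/133 25/399; -425/399 -51/133]
x' = x̄ + K·y = [283/399, -40/133]
P' = (I − K·H)·P̄ = [200/133 850/399; 850/399 527/133]

x' = [283/399, -40/133]
P' = [200/133 850/399; 850/399 527/133]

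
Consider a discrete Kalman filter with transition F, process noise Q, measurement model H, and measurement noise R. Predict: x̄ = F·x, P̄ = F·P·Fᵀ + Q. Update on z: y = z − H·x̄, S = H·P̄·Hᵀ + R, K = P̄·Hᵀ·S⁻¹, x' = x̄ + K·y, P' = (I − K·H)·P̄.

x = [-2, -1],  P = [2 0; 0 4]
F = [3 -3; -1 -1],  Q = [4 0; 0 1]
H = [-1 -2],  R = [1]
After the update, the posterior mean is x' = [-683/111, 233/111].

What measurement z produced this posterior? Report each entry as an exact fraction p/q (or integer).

z = [2]

x̄ = F·x = [-3, 3]
P̄ = F·P·Fᵀ + Q = [58 6; 6 7]
S = H·P̄·Hᵀ + R = [111]
K = P̄·Hᵀ·S⁻¹ = [-70/111; -20/111]
x' − x̄ = [-350/111, -100/111] = K·y
y = (KᵀK)⁻¹·Kᵀ·(x' − x̄) = [5]
z = y + H·x̄ = [5] + [-3] = [2]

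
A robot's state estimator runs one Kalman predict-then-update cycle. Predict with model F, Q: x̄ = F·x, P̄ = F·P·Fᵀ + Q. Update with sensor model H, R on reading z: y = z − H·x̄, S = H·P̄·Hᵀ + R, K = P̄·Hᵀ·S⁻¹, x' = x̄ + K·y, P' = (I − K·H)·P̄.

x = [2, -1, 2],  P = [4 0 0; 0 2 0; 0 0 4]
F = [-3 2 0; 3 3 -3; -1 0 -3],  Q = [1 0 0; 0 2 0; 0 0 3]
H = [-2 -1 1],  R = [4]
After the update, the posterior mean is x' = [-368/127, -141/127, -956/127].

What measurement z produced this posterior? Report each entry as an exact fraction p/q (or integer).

z = [-1]

x̄ = F·x = [-8, -3, -8]
P̄ = F·P·Fᵀ + Q = [45 -24 12; -24 92 24; 12 24 43]
S = H·P̄·Hᵀ + R = [127]
K = P̄·Hᵀ·S⁻¹ = [-54/127; -20/127; -5/127]
x' − x̄ = [648/127, 240/127, 60/127] = K·y
y = (KᵀK)⁻¹·Kᵀ·(x' − x̄) = [-12]
z = y + H·x̄ = [-12] + [11] = [-1]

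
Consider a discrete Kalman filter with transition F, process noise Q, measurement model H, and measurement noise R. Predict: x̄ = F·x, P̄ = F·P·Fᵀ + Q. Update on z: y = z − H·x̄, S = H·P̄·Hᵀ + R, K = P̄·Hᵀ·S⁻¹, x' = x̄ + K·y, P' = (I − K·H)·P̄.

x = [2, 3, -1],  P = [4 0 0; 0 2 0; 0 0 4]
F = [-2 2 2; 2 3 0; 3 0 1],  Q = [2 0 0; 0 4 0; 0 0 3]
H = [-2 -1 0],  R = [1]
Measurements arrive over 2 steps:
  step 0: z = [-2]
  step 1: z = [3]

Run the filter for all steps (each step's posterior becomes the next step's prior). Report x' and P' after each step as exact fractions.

step 0: x' = [-880/191, 2153/191, 1043/191], P' = [1622/191 -3164/191 -2416/191; -3164/191 6358/191 4824/191; -2416/191 4824/191 8149/191]
step 1: x' = [-1243400/282763, 1645703/282763, -1085057/282763], P' = [3534046/848289 -2238188/282763 2552230/282763; -2238188/282763 4523390/282763 -5115784/282763; 2552230/282763 -5115784/282763 11049224/282763]

step 0: x̄ = F·x = [0, 13, 5]
step 0: P̄ = F·P·Fᵀ + Q = [42 -4 -16; -4 38 24; -16 24 43]
step 0: y = z − H·x̄ = [11]
step 0: S = H·P̄·Hᵀ + R = [191]
step 0: K = P̄·Hᵀ·S⁻¹ = [-80/191; -30/191; 8/191]
step 0: x' = x̄ + K·y = [-880/191, 2153/191, 1043/191]
step 0: P' = (I − K·H)·P̄ = [1622/191 -3164/191 -2416/191; -3164/191 6358/191 4824/191; -2416/191 4824/191 8149/191]
step 1: x̄ = F·x = [8152/191, 4699/191, -1597/191]
step 1: P̄ = F·P·Fᵀ + Q = [148130/191 57268/191 -12434/191; 57268/191 26506/191 -9104/191; -12434/191 -9104/191 8824/191]
step 1: y = z − H·x̄ = [21576/191]
step 1: S = H·P̄·Hᵀ + R = [848289/191]
step 1: K = P̄·Hᵀ·S⁻¹ = [-353528/848289; -47014/282763; 11324/282763]
step 1: x' = x̄ + K·y = [-1243400/282763, 1645703/282763, -1085057/282763]
step 1: P' = (I − K·H)·P̄ = [3534046/848289 -2238188/282763 2552230/282763; -2238188/282763 4523390/282763 -5115784/282763; 2552230/282763 -5115784/282763 11049224/282763]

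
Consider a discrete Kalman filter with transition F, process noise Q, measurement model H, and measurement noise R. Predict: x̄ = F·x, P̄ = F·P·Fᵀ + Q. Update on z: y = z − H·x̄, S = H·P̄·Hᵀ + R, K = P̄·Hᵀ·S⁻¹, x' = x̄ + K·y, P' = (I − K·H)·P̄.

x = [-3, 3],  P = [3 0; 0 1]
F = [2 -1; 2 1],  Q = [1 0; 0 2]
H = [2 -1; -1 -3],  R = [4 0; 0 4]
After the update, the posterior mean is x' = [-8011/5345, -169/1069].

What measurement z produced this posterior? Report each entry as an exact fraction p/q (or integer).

z = [-1, 2]

x̄ = F·x = [-9, -3]
P̄ = F·P·Fᵀ + Q = [14 11; 11 15]
S = H·P̄·Hᵀ + R = [31 -38; -38 219]
K = P̄·Hᵀ·S⁻¹ = [1937/5345 -811/5345; -119/1069 -294/1069]
x' − x̄ = [40094/5345, 3038/1069] = K·y
y = (KᵀK)⁻¹·Kᵀ·(x' − x̄) = [14, -16]
z = y + H·x̄ = [14, -16] + [-15, 18] = [-1, 2]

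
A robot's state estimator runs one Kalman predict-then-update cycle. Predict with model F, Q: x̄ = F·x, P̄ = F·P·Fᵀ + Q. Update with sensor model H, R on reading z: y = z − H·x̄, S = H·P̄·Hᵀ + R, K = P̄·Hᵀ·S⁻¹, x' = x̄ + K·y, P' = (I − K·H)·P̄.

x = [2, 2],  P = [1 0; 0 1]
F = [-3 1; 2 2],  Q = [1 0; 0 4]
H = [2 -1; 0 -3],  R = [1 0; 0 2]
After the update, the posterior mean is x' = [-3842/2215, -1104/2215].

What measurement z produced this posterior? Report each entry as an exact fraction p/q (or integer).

z = [-3, 2]

x̄ = F·x = [-4, 8]
P̄ = F·P·Fᵀ + Q = [11 -4; -4 12]
S = H·P̄·Hᵀ + R = [73 60; 60 110]
K = P̄·Hᵀ·S⁻¹ = [214/443 -342/2215; -4/443 -714/2215]
x' − x̄ = [5018/2215, -18824/2215] = K·y
y = (KᵀK)⁻¹·Kᵀ·(x' − x̄) = [13, 26]
z = y + H·x̄ = [13, 26] + [-16, -24] = [-3, 2]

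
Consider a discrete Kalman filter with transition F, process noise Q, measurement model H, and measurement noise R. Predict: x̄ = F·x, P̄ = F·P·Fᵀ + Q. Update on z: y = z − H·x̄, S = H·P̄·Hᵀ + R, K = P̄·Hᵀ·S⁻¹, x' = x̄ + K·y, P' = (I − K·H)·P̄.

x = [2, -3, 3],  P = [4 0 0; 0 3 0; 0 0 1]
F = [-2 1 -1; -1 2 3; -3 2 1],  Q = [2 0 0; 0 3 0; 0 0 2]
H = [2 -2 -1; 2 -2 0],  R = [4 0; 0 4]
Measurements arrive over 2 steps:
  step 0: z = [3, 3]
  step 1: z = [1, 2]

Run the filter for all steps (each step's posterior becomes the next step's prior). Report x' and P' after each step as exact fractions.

step 0: x̄ = F·x = [-10, 1, -9]
step 0: P̄ = F·P·Fᵀ + Q = [22 11 29; 11 28 27; 29 27 51]
step 0: y = z − H·x̄ = [16, 25]
step 0: S = H·P̄·Hᵀ + R = [159 108; 108 116]
step 0: K = P̄·Hᵀ·S⁻¹ = [-797/1695 709/1130; -851/1695 197/1130; -1471/1695 476/565]
step 0: x' = x̄ + K·y = [-6229/3390, -9067/3390, -3091/1695]
step 0: P' = (I − K·H)·P̄ = [8314/1695 6187/1695 7442/1695; 6187/1695 5596/1695 4586/1695; 7442/1695 4586/1695 11596/1695]
step 1: x̄ = F·x = [3191/1130, -30451/3390, -5629/3390]
step 1: P̄ = F·P·Fᵀ + Q = [16562/565 -23509/565 3009/565; -23509/565 125779/1695 -5114/1695; 3009/565 -5114/1695 11644/1695]
step 1: y = z − H·x̄ = [-27429/1130, -36634/1695]
step 1: S = H·P̄·Hᵀ + R = [409312/565 412598/565; 412598/565 1272856/1695]
step 1: K = P̄·Hᵀ·S⁻¹ = [-451365/4550401 2596887/9100802; -1070262/4550401 -362789/4550401; -2039751/4550401 2084671/4550401]
step 1: x' = x̄ + K·y = [-4257197/4550401, -14109019/9100802, -3099968/4550401]
step 1: P' = (I − K·H)·P̄ = [10830122/4550401 8233235/4550401 6999234/4550401; 8233235/4550401 8958813/4550401 2829892/4550401; 6999234/4550401 2829892/4550401 16497688/4550401]

step 0: x' = [-6229/3390, -9067/3390, -3091/1695], P' = [8314/1695 6187/1695 7442/1695; 6187/1695 5596/1695 4586/1695; 7442/1695 4586/1695 11596/1695]
step 1: x' = [-4257197/4550401, -14109019/9100802, -3099968/4550401], P' = [10830122/4550401 8233235/4550401 6999234/4550401; 8233235/4550401 8958813/4550401 2829892/4550401; 6999234/4550401 2829892/4550401 16497688/4550401]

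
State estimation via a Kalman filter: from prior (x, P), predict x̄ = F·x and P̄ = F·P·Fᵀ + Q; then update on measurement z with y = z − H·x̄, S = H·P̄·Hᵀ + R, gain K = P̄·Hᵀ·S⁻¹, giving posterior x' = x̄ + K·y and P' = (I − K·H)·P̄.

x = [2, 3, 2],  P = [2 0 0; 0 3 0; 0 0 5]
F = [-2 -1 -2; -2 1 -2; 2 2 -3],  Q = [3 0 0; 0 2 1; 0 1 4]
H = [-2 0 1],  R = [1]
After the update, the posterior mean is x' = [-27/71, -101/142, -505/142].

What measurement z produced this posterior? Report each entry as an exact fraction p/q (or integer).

z = [-3]

x̄ = F·x = [-11, -5, 4]
P̄ = F·P·Fᵀ + Q = [34 25 16; 25 33 29; 16 29 69]
S = H·P̄·Hᵀ + R = [142]
K = P̄·Hᵀ·S⁻¹ = [-26/71; -21/142; 37/142]
x' − x̄ = [754/71, 609/142, -1073/142] = K·y
y = (KᵀK)⁻¹·Kᵀ·(x' − x̄) = [-29]
z = y + H·x̄ = [-29] + [26] = [-3]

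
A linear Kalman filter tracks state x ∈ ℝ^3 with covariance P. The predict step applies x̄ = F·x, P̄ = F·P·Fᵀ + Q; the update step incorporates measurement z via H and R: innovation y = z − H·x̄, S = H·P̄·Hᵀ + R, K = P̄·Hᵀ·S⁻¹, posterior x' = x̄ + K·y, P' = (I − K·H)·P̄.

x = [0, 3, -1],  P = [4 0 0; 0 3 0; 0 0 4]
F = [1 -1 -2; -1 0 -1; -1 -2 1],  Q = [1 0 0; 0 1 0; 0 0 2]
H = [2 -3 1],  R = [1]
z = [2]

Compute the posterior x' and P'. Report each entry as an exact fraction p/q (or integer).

x' = [73/32, -69/64, -189/32]
P' = [543/32 541/64 -267/32; 541/64 791/128 95/64; -267/32 95/64 679/32]

x̄ = F·x = [-1, 1, -7]
P̄ = F·P·Fᵀ + Q = [24 4 -6; 4 9 0; -6 0 22]
y = z − H·x̄ = [14]
S = H·P̄·Hᵀ + R = [128]
K = P̄·Hᵀ·S⁻¹ = [15/64; -19/128; 5/64]
x' = x̄ + K·y = [73/32, -69/64, -189/32]
P' = (I − K·H)·P̄ = [543/32 541/64 -267/32; 541/64 791/128 95/64; -267/32 95/64 679/32]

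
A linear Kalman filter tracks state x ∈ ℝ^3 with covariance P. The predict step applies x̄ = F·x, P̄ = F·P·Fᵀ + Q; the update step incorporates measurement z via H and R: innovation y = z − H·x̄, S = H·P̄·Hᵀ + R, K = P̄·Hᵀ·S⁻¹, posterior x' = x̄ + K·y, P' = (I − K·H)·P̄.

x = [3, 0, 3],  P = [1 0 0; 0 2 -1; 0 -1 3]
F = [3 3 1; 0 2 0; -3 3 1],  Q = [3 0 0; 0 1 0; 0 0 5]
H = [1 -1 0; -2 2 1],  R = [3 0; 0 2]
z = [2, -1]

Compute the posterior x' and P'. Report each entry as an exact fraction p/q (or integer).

x̄ = F·x = [12, 0, -6]
P̄ = F·P·Fᵀ + Q = [27 10 6; 10 9 10; 6 10 29]
y = z − H·x̄ = [-10, 29]
S = H·P̄·Hᵀ + R = [19 -36; -36 111]
K = P̄·Hᵀ·S⁻¹ = [293/271 80/813; 133/271 188/813; 296/271 559/813]
x' = x̄ + K·y = [3286/813, 1462/813, 2453/813]
P' = (I − K·H)·P̄ = [9248/813 6611/813 5434/813; 6611/813 5414/813 2770/813; 5434/813 2770/813 6446/813]

x' = [3286/813, 1462/813, 2453/813]
P' = [9248/813 6611/813 5434/813; 6611/813 5414/813 2770/813; 5434/813 2770/813 6446/813]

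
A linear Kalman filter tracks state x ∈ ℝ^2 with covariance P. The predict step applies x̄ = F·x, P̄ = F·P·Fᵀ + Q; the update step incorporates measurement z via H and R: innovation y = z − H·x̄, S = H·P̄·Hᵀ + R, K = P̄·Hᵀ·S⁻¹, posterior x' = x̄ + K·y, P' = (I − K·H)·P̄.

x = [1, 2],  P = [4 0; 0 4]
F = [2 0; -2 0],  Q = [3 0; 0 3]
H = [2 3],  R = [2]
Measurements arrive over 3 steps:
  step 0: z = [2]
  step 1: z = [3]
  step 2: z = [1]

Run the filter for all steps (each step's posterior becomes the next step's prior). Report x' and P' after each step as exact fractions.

step 0: x̄ = F·x = [2, -2]
step 0: P̄ = F·P·Fᵀ + Q = [19 -16; -16 19]
step 0: y = z − H·x̄ = [4]
step 0: S = H·P̄·Hᵀ + R = [57]
step 0: K = P̄·Hᵀ·S⁻¹ = [-10/57; 25/57]
step 0: x' = x̄ + K·y = [74/57, -14/57]
step 0: P' = (I − K·H)·P̄ = [983/57 -662/57; -662/57 458/57]
step 1: x̄ = F·x = [148/57, -148/57]
step 1: P̄ = F·P·Fᵀ + Q = [4103/57 -3932/57; -3932/57 4103/57]
step 1: y = z − H·x̄ = [319/57]
step 1: S = H·P̄·Hᵀ + R = [6269/57]
step 1: K = P̄·Hᵀ·S⁻¹ = [-3590/6269; 4445/6269]
step 1: x' = x̄ + K·y = [-3814/6269, 8599/6269]
step 1: P' = (I − K·H)·P̄ = [225151/6269 -152494/6269; -152494/6269 104626/6269]
step 2: x̄ = F·x = [-7628/6269, 7628/6269]
step 2: P̄ = F·P·Fᵀ + Q = [919411/6269 -900604/6269; -900604/6269 919411/6269]
step 2: y = z − H·x̄ = [-1359/6269]
step 2: S = H·P̄·Hᵀ + R = [1157633/6269]
step 2: K = P̄·Hᵀ·S⁻¹ = [-862990/1157633; 957025/1157633]
step 2: x' = x̄ + K·y = [-1221506/1157633, 1201121/1157633]
step 2: P' = (I − K·H)·P̄ = [50979227/1157633 -34561478/1157633; -34561478/1157633 23679002/1157633]

step 0: x' = [74/57, -14/57], P' = [983/57 -662/57; -662/57 458/57]
step 1: x' = [-3814/6269, 8599/6269], P' = [225151/6269 -152494/6269; -152494/6269 104626/6269]
step 2: x' = [-1221506/1157633, 1201121/1157633], P' = [50979227/1157633 -34561478/1157633; -34561478/1157633 23679002/1157633]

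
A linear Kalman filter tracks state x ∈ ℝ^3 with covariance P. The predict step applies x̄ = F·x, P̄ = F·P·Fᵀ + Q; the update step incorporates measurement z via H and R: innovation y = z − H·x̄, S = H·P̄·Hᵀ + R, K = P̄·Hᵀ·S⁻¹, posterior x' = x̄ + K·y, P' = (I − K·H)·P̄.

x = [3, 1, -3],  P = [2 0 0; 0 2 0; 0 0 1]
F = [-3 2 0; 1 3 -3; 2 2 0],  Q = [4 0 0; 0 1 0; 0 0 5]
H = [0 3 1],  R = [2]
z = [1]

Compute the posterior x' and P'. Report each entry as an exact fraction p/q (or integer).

x̄ = F·x = [-7, 15, 8]
P̄ = F·P·Fᵀ + Q = [30 6 -4; 6 30 16; -4 16 21]
y = z − H·x̄ = [-52]
S = H·P̄·Hᵀ + R = [389]
K = P̄·Hᵀ·S⁻¹ = [14/389; 106/389; 69/389]
x' = x̄ + K·y = [-3451/389, 323/389, -476/389]
P' = (I − K·H)·P̄ = [11474/389 850/389 -2522/389; 850/389 434/389 -1090/389; -2522/389 -1090/389 3408/389]

x' = [-3451/389, 323/389, -476/389]
P' = [11474/389 850/389 -2522/389; 850/389 434/389 -1090/389; -2522/389 -1090/389 3408/389]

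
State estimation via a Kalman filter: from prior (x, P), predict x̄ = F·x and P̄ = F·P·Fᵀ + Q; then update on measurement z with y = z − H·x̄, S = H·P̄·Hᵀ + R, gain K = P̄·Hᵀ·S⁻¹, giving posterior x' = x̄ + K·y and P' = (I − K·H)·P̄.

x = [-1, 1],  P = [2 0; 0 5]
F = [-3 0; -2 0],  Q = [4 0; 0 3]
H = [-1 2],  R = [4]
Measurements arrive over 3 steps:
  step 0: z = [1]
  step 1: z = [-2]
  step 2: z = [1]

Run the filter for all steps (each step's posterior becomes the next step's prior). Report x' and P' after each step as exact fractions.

step 0: x̄ = F·x = [3, 2]
step 0: P̄ = F·P·Fᵀ + Q = [22 12; 12 11]
step 0: y = z − H·x̄ = [0]
step 0: S = H·P̄·Hᵀ + R = [22]
step 0: K = P̄·Hᵀ·S⁻¹ = [1/11; 5/11]
step 0: x' = x̄ + K·y = [3, 2]
step 0: P' = (I − K·H)·P̄ = [240/11 122/11; 122/11 71/11]
step 1: x̄ = F·x = [-9, -6]
step 1: P̄ = F·P·Fᵀ + Q = [2204/11 1440/11; 1440/11 993/11]
step 1: y = z − H·x̄ = [1]
step 1: S = H·P̄·Hᵀ + R = [460/11]
step 1: K = P̄·Hᵀ·S⁻¹ = [169/115; 273/230]
step 1: x' = x̄ + K·y = [-866/115, -1107/230]
step 1: P' = (I − K·H)·P̄ = [12656/115 6666/115; 6666/115 3606/115]
step 2: x̄ = F·x = [2598/115, 1732/115]
step 2: P̄ = F·P·Fᵀ + Q = [114364/115 75936/115; 75936/115 50969/115]
step 2: y = z − H·x̄ = [-751/115]
step 2: S = H·P̄·Hᵀ + R = [14956/115]
step 2: K = P̄·Hᵀ·S⁻¹ = [9377/3739; 13001/7478]
step 2: x' = x̄ + K·y = [23233/3739, 27723/7478]
step 2: P' = (I − K·H)·P̄ = [659952/3739 348730/3739; 348730/3739 187366/3739]

step 0: x' = [3, 2], P' = [240/11 122/11; 122/11 71/11]
step 1: x' = [-866/115, -1107/230], P' = [12656/115 6666/115; 6666/115 3606/115]
step 2: x' = [23233/3739, 27723/7478], P' = [659952/3739 348730/3739; 348730/3739 187366/3739]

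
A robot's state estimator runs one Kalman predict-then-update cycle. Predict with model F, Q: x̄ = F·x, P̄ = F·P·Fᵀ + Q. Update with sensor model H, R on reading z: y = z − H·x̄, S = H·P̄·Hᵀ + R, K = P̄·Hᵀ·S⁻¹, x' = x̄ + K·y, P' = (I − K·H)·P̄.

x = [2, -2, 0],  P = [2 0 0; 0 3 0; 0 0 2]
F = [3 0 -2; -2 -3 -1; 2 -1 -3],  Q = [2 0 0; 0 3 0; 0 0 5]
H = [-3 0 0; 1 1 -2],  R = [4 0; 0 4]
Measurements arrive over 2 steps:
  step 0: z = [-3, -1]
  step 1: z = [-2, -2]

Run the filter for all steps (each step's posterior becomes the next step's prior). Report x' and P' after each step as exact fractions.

step 0: x̄ = F·x = [6, 2, 6]
step 0: P̄ = F·P·Fᵀ + Q = [28 -8 24; -8 40 7; 24 7 34]
step 0: y = z − H·x̄ = [15, 3]
step 0: S = H·P̄·Hᵀ + R = [256 84; 84 68]
step 0: K = P̄·Hᵀ·S⁻¹ = [-210/647 -7/647; 15/1294 162/647; -447/2588 -214/647]
step 0: x' = x̄ + K·y = [711/647, 3785/1294, 6255/2588]
step 0: P' = (I − K·H)·P̄ = [280/647 -10/647 149/647; -10/647 22784/647 11063/647; 149/647 11063/647 6034/647]
step 1: x̄ = F·x = [-1989/1294, -34653/2588, -20647/2588]
step 1: P̄ = F·P·Fᵀ + Q = [26162/647 77005/647 58103/647; 77005/647 281005/647 196600/647; 58103/647 196600/647 146075/647]
step 1: y = z − H·x̄ = [-8555/1294, -7839/2588]
step 1: S = H·P̄·Hᵀ + R = [238046/647 39117/647; 39117/647 29253/647]
step 1: K = P̄·Hᵀ·S⁻¹ = [-920095/2799289 -52156/8397867; -2772465/2799289 339915/2799289; -1872358/2799289 -3239047/8397867]
step 1: x' = x̄ + K·y = [1832897/2799289, -20182179/2799289, -6683634/2799289]
step 1: P' = (I − K·H)·P̄ = [3680380/8397867 3696620/2799289 7489432/8397867; 3696620/2799289 244350560/2799289 123343760/2799289; 7489432/8397867 123343760/2799289 195238450/8397867]

step 0: x' = [711/647, 3785/1294, 6255/2588], P' = [280/647 -10/647 149/647; -10/647 22784/647 11063/647; 149/647 11063/647 6034/647]
step 1: x' = [1832897/2799289, -20182179/2799289, -6683634/2799289], P' = [3680380/8397867 3696620/2799289 7489432/8397867; 3696620/2799289 244350560/2799289 123343760/2799289; 7489432/8397867 123343760/2799289 195238450/8397867]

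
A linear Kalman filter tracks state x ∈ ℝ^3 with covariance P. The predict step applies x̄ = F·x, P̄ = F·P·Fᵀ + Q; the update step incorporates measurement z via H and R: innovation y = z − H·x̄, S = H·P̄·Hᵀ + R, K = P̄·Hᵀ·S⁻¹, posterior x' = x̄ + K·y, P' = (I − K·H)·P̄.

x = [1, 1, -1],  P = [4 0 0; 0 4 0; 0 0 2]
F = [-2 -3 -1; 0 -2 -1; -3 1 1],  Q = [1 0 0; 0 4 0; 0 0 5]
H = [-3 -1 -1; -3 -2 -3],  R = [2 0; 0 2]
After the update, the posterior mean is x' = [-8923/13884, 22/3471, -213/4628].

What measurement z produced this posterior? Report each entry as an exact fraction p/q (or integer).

x̄ = F·x = [-4, -1, -3]
P̄ = F·P·Fᵀ + Q = [55 26 10; 26 22 -10; 10 -10 47]
S = H·P̄·Hᵀ + R = [762 984; 984 1380]
K = P̄·Hᵀ·S⁻¹ = [-2861/6942 1595/13884; -1403/3471 769/3471; 1559/2314 -8189/13884]
x' − x̄ = [46613/13884, 3493/3471, 13671/4628] = K·y
y = (KᵀK)⁻¹·Kᵀ·(x' − x̄) = [-14, -21]
z = y + H·x̄ = [-14, -21] + [16, 23] = [2, 2]

z = [2, 2]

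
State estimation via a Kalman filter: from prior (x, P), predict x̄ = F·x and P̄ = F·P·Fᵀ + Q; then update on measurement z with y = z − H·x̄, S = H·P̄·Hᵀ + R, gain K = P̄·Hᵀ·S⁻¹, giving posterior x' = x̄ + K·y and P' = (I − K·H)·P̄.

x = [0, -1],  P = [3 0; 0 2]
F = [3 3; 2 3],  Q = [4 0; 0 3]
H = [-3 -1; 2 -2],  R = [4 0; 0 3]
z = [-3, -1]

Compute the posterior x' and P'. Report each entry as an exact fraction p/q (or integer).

x̄ = F·x = [-3, -3]
P̄ = F·P·Fᵀ + Q = [49 36; 36 33]
y = z − H·x̄ = [-15, -1]
S = H·P̄·Hᵀ + R = [694 -84; -84 43]
K = P̄·Hᵀ·S⁻¹ = [-5685/22786 1336/11393; -5559/22786 -3840/11393]
x' = x̄ + K·y = [14245/22786, 22707/22786]
P' = (I − K·H)·P̄ = [6687/22786 2679/22786; 2679/22786 14199/22786]

x' = [14245/22786, 22707/22786]
P' = [6687/22786 2679/22786; 2679/22786 14199/22786]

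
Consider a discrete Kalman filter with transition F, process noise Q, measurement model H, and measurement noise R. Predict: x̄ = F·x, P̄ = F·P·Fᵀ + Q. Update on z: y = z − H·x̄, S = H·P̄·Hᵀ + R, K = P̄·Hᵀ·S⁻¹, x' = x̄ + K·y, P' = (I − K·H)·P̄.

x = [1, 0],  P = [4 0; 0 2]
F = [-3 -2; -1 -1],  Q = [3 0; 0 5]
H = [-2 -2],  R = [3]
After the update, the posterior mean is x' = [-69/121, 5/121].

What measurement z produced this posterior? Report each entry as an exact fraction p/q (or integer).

x̄ = F·x = [-3, -1]
P̄ = F·P·Fᵀ + Q = [47 16; 16 11]
S = H·P̄·Hᵀ + R = [363]
K = P̄·Hᵀ·S⁻¹ = [-42/121; -18/121]
x' − x̄ = [294/121, 126/121] = K·y
y = (KᵀK)⁻¹·Kᵀ·(x' − x̄) = [-7]
z = y + H·x̄ = [-7] + [8] = [1]

z = [1]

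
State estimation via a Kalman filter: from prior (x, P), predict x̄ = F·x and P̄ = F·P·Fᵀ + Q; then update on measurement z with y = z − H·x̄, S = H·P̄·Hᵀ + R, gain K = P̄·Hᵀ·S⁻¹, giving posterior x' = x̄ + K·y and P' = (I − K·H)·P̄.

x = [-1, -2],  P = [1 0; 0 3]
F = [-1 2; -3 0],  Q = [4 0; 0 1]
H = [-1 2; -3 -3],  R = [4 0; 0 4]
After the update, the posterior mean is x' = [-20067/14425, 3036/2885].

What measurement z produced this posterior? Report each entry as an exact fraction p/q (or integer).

z = [3, 1]

x̄ = F·x = [-3, 3]
P̄ = F·P·Fᵀ + Q = [17 3; 3 10]
S = H·P̄·Hᵀ + R = [49 -18; -18 301]
K = P̄·Hᵀ·S⁻¹ = [-4391/14425 -3138/14425; 883/2885 -321/2885]
x' − x̄ = [23208/14425, -5619/2885] = K·y
y = (KᵀK)⁻¹·Kᵀ·(x' − x̄) = [-6, 1]
z = y + H·x̄ = [-6, 1] + [9, 0] = [3, 1]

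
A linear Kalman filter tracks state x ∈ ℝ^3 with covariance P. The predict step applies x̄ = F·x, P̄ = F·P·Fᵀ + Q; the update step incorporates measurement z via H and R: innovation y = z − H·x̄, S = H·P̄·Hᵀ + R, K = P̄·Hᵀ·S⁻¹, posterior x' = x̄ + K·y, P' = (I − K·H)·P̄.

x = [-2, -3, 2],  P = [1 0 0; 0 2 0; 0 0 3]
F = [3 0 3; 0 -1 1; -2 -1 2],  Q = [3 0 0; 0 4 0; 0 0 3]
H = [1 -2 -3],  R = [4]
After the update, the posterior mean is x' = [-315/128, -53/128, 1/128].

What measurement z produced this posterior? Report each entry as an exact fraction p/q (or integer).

x̄ = F·x = [0, 5, 11]
P̄ = F·P·Fᵀ + Q = [39 9 12; 9 9 8; 12 8 21]
S = H·P̄·Hᵀ + R = [256]
K = P̄·Hᵀ·S⁻¹ = [-15/256; -33/256; -67/256]
x' − x̄ = [-315/128, -693/128, -1407/128] = K·y
y = (KᵀK)⁻¹·Kᵀ·(x' − x̄) = [42]
z = y + H·x̄ = [42] + [-43] = [-1]

z = [-1]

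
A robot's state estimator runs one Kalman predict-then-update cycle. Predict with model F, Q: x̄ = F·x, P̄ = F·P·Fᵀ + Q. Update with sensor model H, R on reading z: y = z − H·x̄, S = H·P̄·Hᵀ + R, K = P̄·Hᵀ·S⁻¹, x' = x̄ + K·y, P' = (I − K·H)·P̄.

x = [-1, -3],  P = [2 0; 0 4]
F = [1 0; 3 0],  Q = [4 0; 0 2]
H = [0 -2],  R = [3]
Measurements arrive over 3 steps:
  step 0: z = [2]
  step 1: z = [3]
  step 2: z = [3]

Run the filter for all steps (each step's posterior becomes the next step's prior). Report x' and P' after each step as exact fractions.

step 0: x̄ = F·x = [-1, -3]
step 0: P̄ = F·P·Fᵀ + Q = [6 6; 6 20]
step 0: y = z − H·x̄ = [-4]
step 0: S = H·P̄·Hᵀ + R = [83]
step 0: K = P̄·Hᵀ·S⁻¹ = [-12/83; -40/83]
step 0: x' = x̄ + K·y = [-35/83, -89/83]
step 0: P' = (I − K·H)·P̄ = [354/83 18/83; 18/83 60/83]
step 1: x̄ = F·x = [-35/83, -105/83]
step 1: P̄ = F·P·Fᵀ + Q = [686/83 1062/83; 1062/83 3352/83]
step 1: y = z − H·x̄ = [39/83]
step 1: S = H·P̄·Hᵀ + R = [13657/83]
step 1: K = P̄·Hᵀ·S⁻¹ = [-2124/13657; -6704/13657]
step 1: x' = x̄ + K·y = [-6757/13657, -20427/13657]
step 1: P' = (I − K·H)·P̄ = [58522/13657 3186/13657; 3186/13657 10056/13657]
step 2: x̄ = F·x = [-6757/13657, -20271/13657]
step 2: P̄ = F·P·Fᵀ + Q = [113150/13657 175566/13657; 175566/13657 554012/13657]
step 2: y = z − H·x̄ = [429/13657]
step 2: S = H·P̄·Hᵀ + R = [2257019/13657]
step 2: K = P̄·Hᵀ·S⁻¹ = [-351132/2257019; -1108024/2257019]
step 2: x' = x̄ + K·y = [-1127723/2257019, -3384885/2257019]
step 2: P' = (I − K·H)·P̄ = [9671818/2257019 526698/2257019; 526698/2257019 1662036/2257019]

step 0: x' = [-35/83, -89/83], P' = [354/83 18/83; 18/83 60/83]
step 1: x' = [-6757/13657, -20427/13657], P' = [58522/13657 3186/13657; 3186/13657 10056/13657]
step 2: x' = [-1127723/2257019, -3384885/2257019], P' = [9671818/2257019 526698/2257019; 526698/2257019 1662036/2257019]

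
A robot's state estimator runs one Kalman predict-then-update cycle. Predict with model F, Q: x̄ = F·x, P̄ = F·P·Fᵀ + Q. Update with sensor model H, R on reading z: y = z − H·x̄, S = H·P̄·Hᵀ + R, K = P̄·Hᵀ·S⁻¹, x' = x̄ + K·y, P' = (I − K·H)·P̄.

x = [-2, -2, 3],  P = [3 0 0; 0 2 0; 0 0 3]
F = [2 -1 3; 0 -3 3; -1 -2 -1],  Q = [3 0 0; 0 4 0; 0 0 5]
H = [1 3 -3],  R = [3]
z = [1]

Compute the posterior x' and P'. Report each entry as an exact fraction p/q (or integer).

x̄ = F·x = [7, 15, 3]
P̄ = F·P·Fᵀ + Q = [44 33 -11; 33 49 3; -11 3 19]
y = z − H·x̄ = [-42]
S = H·P̄·Hᵀ + R = [869]
K = P̄·Hᵀ·S⁻¹ = [16/79; 171/869; -59/869]
x' = x̄ + K·y = [-119/79, 5853/869, 5085/869]
P' = (I − K·H)·P̄ = [660/79 -129/79 75/79; -129/79 13340/869 12696/869; 75/79 12696/869 13030/869]

x' = [-119/79, 5853/869, 5085/869]
P' = [660/79 -129/79 75/79; -129/79 13340/869 12696/869; 75/79 12696/869 13030/869]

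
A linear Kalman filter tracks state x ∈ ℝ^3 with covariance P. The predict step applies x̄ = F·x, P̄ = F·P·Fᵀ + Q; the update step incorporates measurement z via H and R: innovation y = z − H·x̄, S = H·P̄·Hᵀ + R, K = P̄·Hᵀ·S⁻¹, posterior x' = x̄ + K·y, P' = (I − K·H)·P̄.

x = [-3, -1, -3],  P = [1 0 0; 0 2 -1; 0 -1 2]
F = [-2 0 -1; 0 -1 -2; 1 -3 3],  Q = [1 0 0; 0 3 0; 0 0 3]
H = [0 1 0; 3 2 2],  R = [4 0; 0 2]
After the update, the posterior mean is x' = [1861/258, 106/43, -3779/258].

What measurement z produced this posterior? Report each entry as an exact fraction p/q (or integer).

z = [1, -3]

x̄ = F·x = [9, 7, -9]
P̄ = F·P·Fᵀ + Q = [7 3 -11; 3 9 -9; -11 -9 58]
S = H·P̄·Hᵀ + R = [13 9; 9 165]
K = P̄·Hᵀ·S⁻¹ = [75/344 19/1032; 117/172 3/172; -345/344 463/1032]
x' − x̄ = [-461/258, -195/43, -1457/258] = K·y
y = (KᵀK)⁻¹·Kᵀ·(x' − x̄) = [-6, -26]
z = y + H·x̄ = [-6, -26] + [7, 23] = [1, -3]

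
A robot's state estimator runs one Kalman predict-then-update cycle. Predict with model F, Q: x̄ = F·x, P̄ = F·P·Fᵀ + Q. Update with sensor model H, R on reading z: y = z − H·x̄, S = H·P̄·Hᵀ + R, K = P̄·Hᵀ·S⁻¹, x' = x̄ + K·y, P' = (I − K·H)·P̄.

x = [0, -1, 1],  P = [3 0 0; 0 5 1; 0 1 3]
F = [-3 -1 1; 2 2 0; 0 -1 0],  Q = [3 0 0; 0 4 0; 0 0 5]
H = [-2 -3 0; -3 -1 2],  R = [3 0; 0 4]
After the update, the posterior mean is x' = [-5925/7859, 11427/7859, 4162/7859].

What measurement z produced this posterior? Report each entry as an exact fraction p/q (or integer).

z = [-3, 2]

x̄ = F·x = [2, -2, 1]
P̄ = F·P·Fᵀ + Q = [36 -26 4; -26 36 -10; 4 -10 10]
S = H·P̄·Hᵀ + R = [159 82; 82 240]
K = P̄·Hᵀ·S⁻¹ = [1877/7859 -6129/15718; -3811/7859 4045/15718; 951/7859 529/15718]
x' − x̄ = [-21643/7859, 27145/7859, -3697/7859] = K·y
y = (KᵀK)⁻¹·Kᵀ·(x' − x̄) = [-5, 4]
z = y + H·x̄ = [-5, 4] + [2, -2] = [-3, 2]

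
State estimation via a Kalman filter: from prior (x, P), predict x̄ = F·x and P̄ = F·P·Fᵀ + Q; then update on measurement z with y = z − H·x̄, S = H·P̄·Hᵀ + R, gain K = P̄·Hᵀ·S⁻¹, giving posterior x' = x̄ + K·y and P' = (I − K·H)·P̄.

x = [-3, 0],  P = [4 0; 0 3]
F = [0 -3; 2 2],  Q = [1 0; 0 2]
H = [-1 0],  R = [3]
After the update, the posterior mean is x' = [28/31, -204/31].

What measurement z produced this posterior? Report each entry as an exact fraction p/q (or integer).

x̄ = F·x = [0, -6]
P̄ = F·P·Fᵀ + Q = [28 -18; -18 30]
S = H·P̄·Hᵀ + R = [31]
K = P̄·Hᵀ·S⁻¹ = [-28/31; 18/31]
x' − x̄ = [28/31, -18/31] = K·y
y = (KᵀK)⁻¹·Kᵀ·(x' − x̄) = [-1]
z = y + H·x̄ = [-1] + [0] = [-1]

z = [-1]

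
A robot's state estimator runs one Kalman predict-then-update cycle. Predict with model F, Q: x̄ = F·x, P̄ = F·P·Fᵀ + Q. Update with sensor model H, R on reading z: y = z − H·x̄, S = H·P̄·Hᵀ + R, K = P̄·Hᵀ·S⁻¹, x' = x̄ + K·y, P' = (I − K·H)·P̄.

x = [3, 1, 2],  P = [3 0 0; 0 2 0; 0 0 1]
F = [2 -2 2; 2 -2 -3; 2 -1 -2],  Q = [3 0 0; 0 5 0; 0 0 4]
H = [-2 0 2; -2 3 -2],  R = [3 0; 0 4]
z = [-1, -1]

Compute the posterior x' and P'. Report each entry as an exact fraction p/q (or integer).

x̄ = F·x = [8, -2, 1]
P̄ = F·P·Fᵀ + Q = [27 14 12; 14 34 22; 12 22 22]
y = z − H·x̄ = [13, 23]
S = H·P̄·Hᵀ + R = [103 68; 68 170]
K = P̄·Hᵀ·S⁻¹ = [-78/379 -834/6443; 20/379 1001/6443; 104/379 -783/6443]
x' = x̄ + K·y = [15124/6443, 14557/6443, 11418/6443]
P' = (I − K·H)·P̄ = [104157/6443 136438/6443 102168/6443; 136438/6443 183592/6443 136948/6443; 102168/6443 136948/6443 104820/6443]

x' = [15124/6443, 14557/6443, 11418/6443]
P' = [104157/6443 136438/6443 102168/6443; 136438/6443 183592/6443 136948/6443; 102168/6443 136948/6443 104820/6443]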